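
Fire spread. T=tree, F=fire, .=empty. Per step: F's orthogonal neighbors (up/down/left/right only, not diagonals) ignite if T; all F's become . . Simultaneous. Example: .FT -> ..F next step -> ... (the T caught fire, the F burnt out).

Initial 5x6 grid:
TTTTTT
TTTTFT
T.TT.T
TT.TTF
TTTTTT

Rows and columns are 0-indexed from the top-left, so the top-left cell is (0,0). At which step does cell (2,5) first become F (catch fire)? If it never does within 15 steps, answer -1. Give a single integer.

Step 1: cell (2,5)='F' (+6 fires, +2 burnt)
  -> target ignites at step 1
Step 2: cell (2,5)='.' (+6 fires, +6 burnt)
Step 3: cell (2,5)='.' (+4 fires, +6 burnt)
Step 4: cell (2,5)='.' (+3 fires, +4 burnt)
Step 5: cell (2,5)='.' (+3 fires, +3 burnt)
Step 6: cell (2,5)='.' (+3 fires, +3 burnt)
Step 7: cell (2,5)='.' (+0 fires, +3 burnt)
  fire out at step 7

1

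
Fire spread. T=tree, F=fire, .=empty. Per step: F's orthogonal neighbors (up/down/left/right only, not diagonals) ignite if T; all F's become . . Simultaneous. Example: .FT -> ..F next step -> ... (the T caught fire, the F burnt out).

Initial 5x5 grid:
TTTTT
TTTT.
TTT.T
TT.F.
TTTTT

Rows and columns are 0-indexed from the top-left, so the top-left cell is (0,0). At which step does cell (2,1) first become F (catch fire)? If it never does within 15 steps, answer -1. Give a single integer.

Step 1: cell (2,1)='T' (+1 fires, +1 burnt)
Step 2: cell (2,1)='T' (+2 fires, +1 burnt)
Step 3: cell (2,1)='T' (+1 fires, +2 burnt)
Step 4: cell (2,1)='T' (+2 fires, +1 burnt)
Step 5: cell (2,1)='F' (+2 fires, +2 burnt)
  -> target ignites at step 5
Step 6: cell (2,1)='.' (+3 fires, +2 burnt)
Step 7: cell (2,1)='.' (+3 fires, +3 burnt)
Step 8: cell (2,1)='.' (+3 fires, +3 burnt)
Step 9: cell (2,1)='.' (+1 fires, +3 burnt)
Step 10: cell (2,1)='.' (+1 fires, +1 burnt)
Step 11: cell (2,1)='.' (+0 fires, +1 burnt)
  fire out at step 11

5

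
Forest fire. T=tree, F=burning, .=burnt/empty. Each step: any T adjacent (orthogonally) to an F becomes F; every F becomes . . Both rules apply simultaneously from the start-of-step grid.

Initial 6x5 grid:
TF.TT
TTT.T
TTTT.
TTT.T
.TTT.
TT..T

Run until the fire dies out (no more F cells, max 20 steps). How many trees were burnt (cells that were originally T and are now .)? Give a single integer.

Step 1: +2 fires, +1 burnt (F count now 2)
Step 2: +3 fires, +2 burnt (F count now 3)
Step 3: +3 fires, +3 burnt (F count now 3)
Step 4: +4 fires, +3 burnt (F count now 4)
Step 5: +2 fires, +4 burnt (F count now 2)
Step 6: +2 fires, +2 burnt (F count now 2)
Step 7: +0 fires, +2 burnt (F count now 0)
Fire out after step 7
Initially T: 21, now '.': 25
Total burnt (originally-T cells now '.'): 16

Answer: 16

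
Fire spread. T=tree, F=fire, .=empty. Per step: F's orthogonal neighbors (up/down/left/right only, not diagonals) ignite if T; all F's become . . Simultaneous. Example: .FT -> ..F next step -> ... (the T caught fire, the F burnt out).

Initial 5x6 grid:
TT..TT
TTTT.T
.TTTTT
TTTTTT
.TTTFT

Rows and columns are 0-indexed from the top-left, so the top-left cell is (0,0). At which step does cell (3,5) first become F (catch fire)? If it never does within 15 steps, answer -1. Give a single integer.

Step 1: cell (3,5)='T' (+3 fires, +1 burnt)
Step 2: cell (3,5)='F' (+4 fires, +3 burnt)
  -> target ignites at step 2
Step 3: cell (3,5)='.' (+4 fires, +4 burnt)
Step 4: cell (3,5)='.' (+4 fires, +4 burnt)
Step 5: cell (3,5)='.' (+4 fires, +4 burnt)
Step 6: cell (3,5)='.' (+2 fires, +4 burnt)
Step 7: cell (3,5)='.' (+2 fires, +2 burnt)
Step 8: cell (3,5)='.' (+1 fires, +2 burnt)
Step 9: cell (3,5)='.' (+0 fires, +1 burnt)
  fire out at step 9

2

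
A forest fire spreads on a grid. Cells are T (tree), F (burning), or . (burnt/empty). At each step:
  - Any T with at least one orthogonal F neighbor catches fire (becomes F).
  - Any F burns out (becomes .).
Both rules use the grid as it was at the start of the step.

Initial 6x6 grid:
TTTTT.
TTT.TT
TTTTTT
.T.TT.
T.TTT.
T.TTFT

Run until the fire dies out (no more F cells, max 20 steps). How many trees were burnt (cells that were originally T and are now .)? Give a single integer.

Step 1: +3 fires, +1 burnt (F count now 3)
Step 2: +3 fires, +3 burnt (F count now 3)
Step 3: +3 fires, +3 burnt (F count now 3)
Step 4: +3 fires, +3 burnt (F count now 3)
Step 5: +3 fires, +3 burnt (F count now 3)
Step 6: +3 fires, +3 burnt (F count now 3)
Step 7: +4 fires, +3 burnt (F count now 4)
Step 8: +2 fires, +4 burnt (F count now 2)
Step 9: +1 fires, +2 burnt (F count now 1)
Step 10: +0 fires, +1 burnt (F count now 0)
Fire out after step 10
Initially T: 27, now '.': 34
Total burnt (originally-T cells now '.'): 25

Answer: 25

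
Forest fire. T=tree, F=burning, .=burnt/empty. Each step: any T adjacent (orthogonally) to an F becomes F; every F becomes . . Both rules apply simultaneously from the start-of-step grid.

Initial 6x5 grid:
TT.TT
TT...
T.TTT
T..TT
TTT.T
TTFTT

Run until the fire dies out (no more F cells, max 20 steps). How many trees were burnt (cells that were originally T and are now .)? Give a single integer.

Answer: 19

Derivation:
Step 1: +3 fires, +1 burnt (F count now 3)
Step 2: +3 fires, +3 burnt (F count now 3)
Step 3: +2 fires, +3 burnt (F count now 2)
Step 4: +2 fires, +2 burnt (F count now 2)
Step 5: +3 fires, +2 burnt (F count now 3)
Step 6: +2 fires, +3 burnt (F count now 2)
Step 7: +3 fires, +2 burnt (F count now 3)
Step 8: +1 fires, +3 burnt (F count now 1)
Step 9: +0 fires, +1 burnt (F count now 0)
Fire out after step 9
Initially T: 21, now '.': 28
Total burnt (originally-T cells now '.'): 19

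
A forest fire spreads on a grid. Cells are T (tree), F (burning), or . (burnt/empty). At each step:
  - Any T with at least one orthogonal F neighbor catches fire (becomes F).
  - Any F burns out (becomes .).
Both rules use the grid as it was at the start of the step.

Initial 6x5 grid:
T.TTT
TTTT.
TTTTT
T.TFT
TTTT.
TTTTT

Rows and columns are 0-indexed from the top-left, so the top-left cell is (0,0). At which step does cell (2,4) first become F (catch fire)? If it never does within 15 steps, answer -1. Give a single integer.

Step 1: cell (2,4)='T' (+4 fires, +1 burnt)
Step 2: cell (2,4)='F' (+5 fires, +4 burnt)
  -> target ignites at step 2
Step 3: cell (2,4)='.' (+6 fires, +5 burnt)
Step 4: cell (2,4)='.' (+6 fires, +6 burnt)
Step 5: cell (2,4)='.' (+3 fires, +6 burnt)
Step 6: cell (2,4)='.' (+1 fires, +3 burnt)
Step 7: cell (2,4)='.' (+0 fires, +1 burnt)
  fire out at step 7

2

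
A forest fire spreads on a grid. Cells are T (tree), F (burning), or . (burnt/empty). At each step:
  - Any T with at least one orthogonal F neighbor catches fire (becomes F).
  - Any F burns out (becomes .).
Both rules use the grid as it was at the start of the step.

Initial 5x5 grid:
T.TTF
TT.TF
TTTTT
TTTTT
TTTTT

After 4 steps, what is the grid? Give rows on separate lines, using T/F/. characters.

Step 1: 3 trees catch fire, 2 burn out
  T.TF.
  TT.F.
  TTTTF
  TTTTT
  TTTTT
Step 2: 3 trees catch fire, 3 burn out
  T.F..
  TT...
  TTTF.
  TTTTF
  TTTTT
Step 3: 3 trees catch fire, 3 burn out
  T....
  TT...
  TTF..
  TTTF.
  TTTTF
Step 4: 3 trees catch fire, 3 burn out
  T....
  TT...
  TF...
  TTF..
  TTTF.

T....
TT...
TF...
TTF..
TTTF.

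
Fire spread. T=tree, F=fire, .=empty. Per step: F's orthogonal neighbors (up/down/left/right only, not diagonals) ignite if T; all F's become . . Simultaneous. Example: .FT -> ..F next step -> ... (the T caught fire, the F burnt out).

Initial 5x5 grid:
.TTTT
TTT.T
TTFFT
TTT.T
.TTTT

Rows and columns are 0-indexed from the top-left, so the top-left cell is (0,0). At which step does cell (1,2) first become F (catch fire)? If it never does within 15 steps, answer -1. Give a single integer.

Step 1: cell (1,2)='F' (+4 fires, +2 burnt)
  -> target ignites at step 1
Step 2: cell (1,2)='.' (+7 fires, +4 burnt)
Step 3: cell (1,2)='.' (+8 fires, +7 burnt)
Step 4: cell (1,2)='.' (+0 fires, +8 burnt)
  fire out at step 4

1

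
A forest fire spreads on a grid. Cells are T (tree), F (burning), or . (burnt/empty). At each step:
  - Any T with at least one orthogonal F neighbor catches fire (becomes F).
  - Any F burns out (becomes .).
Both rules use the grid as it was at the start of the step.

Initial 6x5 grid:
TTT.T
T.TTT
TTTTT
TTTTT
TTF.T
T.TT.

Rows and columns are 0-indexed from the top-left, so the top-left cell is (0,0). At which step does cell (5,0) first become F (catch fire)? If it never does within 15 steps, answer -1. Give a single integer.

Step 1: cell (5,0)='T' (+3 fires, +1 burnt)
Step 2: cell (5,0)='T' (+5 fires, +3 burnt)
Step 3: cell (5,0)='F' (+6 fires, +5 burnt)
  -> target ignites at step 3
Step 4: cell (5,0)='.' (+5 fires, +6 burnt)
Step 5: cell (5,0)='.' (+3 fires, +5 burnt)
Step 6: cell (5,0)='.' (+2 fires, +3 burnt)
Step 7: cell (5,0)='.' (+0 fires, +2 burnt)
  fire out at step 7

3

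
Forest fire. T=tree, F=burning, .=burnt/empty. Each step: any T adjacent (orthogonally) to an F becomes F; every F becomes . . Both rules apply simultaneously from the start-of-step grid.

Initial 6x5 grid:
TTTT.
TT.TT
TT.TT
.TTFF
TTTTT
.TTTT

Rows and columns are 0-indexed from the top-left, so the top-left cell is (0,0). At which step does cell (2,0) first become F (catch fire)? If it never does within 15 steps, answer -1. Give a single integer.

Step 1: cell (2,0)='T' (+5 fires, +2 burnt)
Step 2: cell (2,0)='T' (+6 fires, +5 burnt)
Step 3: cell (2,0)='T' (+4 fires, +6 burnt)
Step 4: cell (2,0)='F' (+5 fires, +4 burnt)
  -> target ignites at step 4
Step 5: cell (2,0)='.' (+2 fires, +5 burnt)
Step 6: cell (2,0)='.' (+1 fires, +2 burnt)
Step 7: cell (2,0)='.' (+0 fires, +1 burnt)
  fire out at step 7

4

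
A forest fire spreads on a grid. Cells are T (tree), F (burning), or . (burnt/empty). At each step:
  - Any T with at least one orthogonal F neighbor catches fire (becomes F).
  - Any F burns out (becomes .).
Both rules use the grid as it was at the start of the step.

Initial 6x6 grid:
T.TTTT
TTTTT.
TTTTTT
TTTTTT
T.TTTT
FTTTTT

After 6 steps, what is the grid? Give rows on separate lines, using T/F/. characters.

Step 1: 2 trees catch fire, 1 burn out
  T.TTTT
  TTTTT.
  TTTTTT
  TTTTTT
  F.TTTT
  .FTTTT
Step 2: 2 trees catch fire, 2 burn out
  T.TTTT
  TTTTT.
  TTTTTT
  FTTTTT
  ..TTTT
  ..FTTT
Step 3: 4 trees catch fire, 2 burn out
  T.TTTT
  TTTTT.
  FTTTTT
  .FTTTT
  ..FTTT
  ...FTT
Step 4: 5 trees catch fire, 4 burn out
  T.TTTT
  FTTTT.
  .FTTTT
  ..FTTT
  ...FTT
  ....FT
Step 5: 6 trees catch fire, 5 burn out
  F.TTTT
  .FTTT.
  ..FTTT
  ...FTT
  ....FT
  .....F
Step 6: 4 trees catch fire, 6 burn out
  ..TTTT
  ..FTT.
  ...FTT
  ....FT
  .....F
  ......

..TTTT
..FTT.
...FTT
....FT
.....F
......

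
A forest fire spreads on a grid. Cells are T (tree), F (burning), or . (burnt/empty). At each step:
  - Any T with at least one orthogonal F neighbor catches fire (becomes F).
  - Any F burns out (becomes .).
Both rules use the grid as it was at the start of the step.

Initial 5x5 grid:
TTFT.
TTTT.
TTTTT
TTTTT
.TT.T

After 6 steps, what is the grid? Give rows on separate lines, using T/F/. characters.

Step 1: 3 trees catch fire, 1 burn out
  TF.F.
  TTFT.
  TTTTT
  TTTTT
  .TT.T
Step 2: 4 trees catch fire, 3 burn out
  F....
  TF.F.
  TTFTT
  TTTTT
  .TT.T
Step 3: 4 trees catch fire, 4 burn out
  .....
  F....
  TF.FT
  TTFTT
  .TT.T
Step 4: 5 trees catch fire, 4 burn out
  .....
  .....
  F...F
  TF.FT
  .TF.T
Step 5: 3 trees catch fire, 5 burn out
  .....
  .....
  .....
  F...F
  .F..T
Step 6: 1 trees catch fire, 3 burn out
  .....
  .....
  .....
  .....
  ....F

.....
.....
.....
.....
....F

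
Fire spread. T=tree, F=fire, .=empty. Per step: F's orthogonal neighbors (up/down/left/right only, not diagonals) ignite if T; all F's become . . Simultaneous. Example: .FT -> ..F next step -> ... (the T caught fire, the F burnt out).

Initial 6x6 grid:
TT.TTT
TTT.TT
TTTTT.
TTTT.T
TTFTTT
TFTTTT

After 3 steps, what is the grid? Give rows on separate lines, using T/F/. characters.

Step 1: 5 trees catch fire, 2 burn out
  TT.TTT
  TTT.TT
  TTTTT.
  TTFT.T
  TF.FTT
  F.FTTT
Step 2: 6 trees catch fire, 5 burn out
  TT.TTT
  TTT.TT
  TTFTT.
  TF.F.T
  F...FT
  ...FTT
Step 3: 6 trees catch fire, 6 burn out
  TT.TTT
  TTF.TT
  TF.FT.
  F....T
  .....F
  ....FT

TT.TTT
TTF.TT
TF.FT.
F....T
.....F
....FT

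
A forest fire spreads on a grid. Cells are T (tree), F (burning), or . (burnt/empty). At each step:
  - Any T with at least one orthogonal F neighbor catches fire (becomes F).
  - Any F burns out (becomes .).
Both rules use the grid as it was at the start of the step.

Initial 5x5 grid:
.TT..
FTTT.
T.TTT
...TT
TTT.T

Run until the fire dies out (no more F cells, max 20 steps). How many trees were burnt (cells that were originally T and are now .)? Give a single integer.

Step 1: +2 fires, +1 burnt (F count now 2)
Step 2: +2 fires, +2 burnt (F count now 2)
Step 3: +3 fires, +2 burnt (F count now 3)
Step 4: +1 fires, +3 burnt (F count now 1)
Step 5: +2 fires, +1 burnt (F count now 2)
Step 6: +1 fires, +2 burnt (F count now 1)
Step 7: +1 fires, +1 burnt (F count now 1)
Step 8: +0 fires, +1 burnt (F count now 0)
Fire out after step 8
Initially T: 15, now '.': 22
Total burnt (originally-T cells now '.'): 12

Answer: 12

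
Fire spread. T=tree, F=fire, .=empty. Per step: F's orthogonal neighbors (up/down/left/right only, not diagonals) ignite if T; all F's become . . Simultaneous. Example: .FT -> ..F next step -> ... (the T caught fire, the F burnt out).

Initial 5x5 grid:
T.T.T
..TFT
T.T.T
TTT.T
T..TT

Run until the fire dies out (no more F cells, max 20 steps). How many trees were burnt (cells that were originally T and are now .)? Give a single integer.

Answer: 14

Derivation:
Step 1: +2 fires, +1 burnt (F count now 2)
Step 2: +4 fires, +2 burnt (F count now 4)
Step 3: +2 fires, +4 burnt (F count now 2)
Step 4: +2 fires, +2 burnt (F count now 2)
Step 5: +2 fires, +2 burnt (F count now 2)
Step 6: +2 fires, +2 burnt (F count now 2)
Step 7: +0 fires, +2 burnt (F count now 0)
Fire out after step 7
Initially T: 15, now '.': 24
Total burnt (originally-T cells now '.'): 14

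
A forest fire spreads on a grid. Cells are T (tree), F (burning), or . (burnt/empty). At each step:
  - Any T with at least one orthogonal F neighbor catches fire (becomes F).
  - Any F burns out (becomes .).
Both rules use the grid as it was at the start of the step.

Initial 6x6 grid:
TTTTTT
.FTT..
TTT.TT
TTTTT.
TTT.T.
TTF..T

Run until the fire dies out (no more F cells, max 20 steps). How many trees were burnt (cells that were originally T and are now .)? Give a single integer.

Step 1: +5 fires, +2 burnt (F count now 5)
Step 2: +9 fires, +5 burnt (F count now 9)
Step 3: +4 fires, +9 burnt (F count now 4)
Step 4: +2 fires, +4 burnt (F count now 2)
Step 5: +3 fires, +2 burnt (F count now 3)
Step 6: +1 fires, +3 burnt (F count now 1)
Step 7: +0 fires, +1 burnt (F count now 0)
Fire out after step 7
Initially T: 25, now '.': 35
Total burnt (originally-T cells now '.'): 24

Answer: 24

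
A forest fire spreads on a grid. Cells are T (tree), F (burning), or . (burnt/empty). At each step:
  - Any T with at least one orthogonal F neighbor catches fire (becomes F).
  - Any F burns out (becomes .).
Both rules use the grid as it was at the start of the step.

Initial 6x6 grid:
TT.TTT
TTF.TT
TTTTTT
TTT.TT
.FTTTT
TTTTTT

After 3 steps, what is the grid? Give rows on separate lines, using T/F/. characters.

Step 1: 5 trees catch fire, 2 burn out
  TT.TTT
  TF..TT
  TTFTTT
  TFT.TT
  ..FTTT
  TFTTTT
Step 2: 9 trees catch fire, 5 burn out
  TF.TTT
  F...TT
  TF.FTT
  F.F.TT
  ...FTT
  F.FTTT
Step 3: 5 trees catch fire, 9 burn out
  F..TTT
  ....TT
  F...FT
  ....TT
  ....FT
  ...FTT

F..TTT
....TT
F...FT
....TT
....FT
...FTT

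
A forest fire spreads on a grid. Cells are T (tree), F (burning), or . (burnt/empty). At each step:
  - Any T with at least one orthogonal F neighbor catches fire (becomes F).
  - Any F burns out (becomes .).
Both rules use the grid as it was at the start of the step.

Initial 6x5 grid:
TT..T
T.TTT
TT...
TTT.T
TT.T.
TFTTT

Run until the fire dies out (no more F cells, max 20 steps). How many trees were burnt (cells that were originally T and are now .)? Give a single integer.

Step 1: +3 fires, +1 burnt (F count now 3)
Step 2: +3 fires, +3 burnt (F count now 3)
Step 3: +5 fires, +3 burnt (F count now 5)
Step 4: +1 fires, +5 burnt (F count now 1)
Step 5: +1 fires, +1 burnt (F count now 1)
Step 6: +1 fires, +1 burnt (F count now 1)
Step 7: +1 fires, +1 burnt (F count now 1)
Step 8: +0 fires, +1 burnt (F count now 0)
Fire out after step 8
Initially T: 20, now '.': 25
Total burnt (originally-T cells now '.'): 15

Answer: 15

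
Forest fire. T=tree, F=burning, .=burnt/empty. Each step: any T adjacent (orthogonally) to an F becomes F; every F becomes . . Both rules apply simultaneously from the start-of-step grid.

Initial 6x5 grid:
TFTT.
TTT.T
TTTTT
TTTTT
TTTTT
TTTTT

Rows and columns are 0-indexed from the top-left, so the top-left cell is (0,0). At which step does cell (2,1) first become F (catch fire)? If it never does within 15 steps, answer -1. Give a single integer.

Step 1: cell (2,1)='T' (+3 fires, +1 burnt)
Step 2: cell (2,1)='F' (+4 fires, +3 burnt)
  -> target ignites at step 2
Step 3: cell (2,1)='.' (+3 fires, +4 burnt)
Step 4: cell (2,1)='.' (+4 fires, +3 burnt)
Step 5: cell (2,1)='.' (+5 fires, +4 burnt)
Step 6: cell (2,1)='.' (+5 fires, +5 burnt)
Step 7: cell (2,1)='.' (+2 fires, +5 burnt)
Step 8: cell (2,1)='.' (+1 fires, +2 burnt)
Step 9: cell (2,1)='.' (+0 fires, +1 burnt)
  fire out at step 9

2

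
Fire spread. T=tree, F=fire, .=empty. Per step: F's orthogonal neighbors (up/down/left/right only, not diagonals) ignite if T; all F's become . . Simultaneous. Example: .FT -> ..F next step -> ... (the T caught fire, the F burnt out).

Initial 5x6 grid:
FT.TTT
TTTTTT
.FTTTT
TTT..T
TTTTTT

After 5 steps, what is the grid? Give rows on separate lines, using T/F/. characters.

Step 1: 5 trees catch fire, 2 burn out
  .F.TTT
  FFTTTT
  ..FTTT
  TFT..T
  TTTTTT
Step 2: 5 trees catch fire, 5 burn out
  ...TTT
  ..FTTT
  ...FTT
  F.F..T
  TFTTTT
Step 3: 4 trees catch fire, 5 burn out
  ...TTT
  ...FTT
  ....FT
  .....T
  F.FTTT
Step 4: 4 trees catch fire, 4 burn out
  ...FTT
  ....FT
  .....F
  .....T
  ...FTT
Step 5: 4 trees catch fire, 4 burn out
  ....FT
  .....F
  ......
  .....F
  ....FT

....FT
.....F
......
.....F
....FT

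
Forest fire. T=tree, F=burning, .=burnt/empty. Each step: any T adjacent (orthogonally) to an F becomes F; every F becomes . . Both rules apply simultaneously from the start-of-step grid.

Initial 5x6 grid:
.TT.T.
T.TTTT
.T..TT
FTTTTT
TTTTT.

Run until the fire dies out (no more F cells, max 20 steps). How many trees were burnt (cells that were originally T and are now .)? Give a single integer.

Answer: 20

Derivation:
Step 1: +2 fires, +1 burnt (F count now 2)
Step 2: +3 fires, +2 burnt (F count now 3)
Step 3: +2 fires, +3 burnt (F count now 2)
Step 4: +2 fires, +2 burnt (F count now 2)
Step 5: +3 fires, +2 burnt (F count now 3)
Step 6: +2 fires, +3 burnt (F count now 2)
Step 7: +3 fires, +2 burnt (F count now 3)
Step 8: +1 fires, +3 burnt (F count now 1)
Step 9: +1 fires, +1 burnt (F count now 1)
Step 10: +1 fires, +1 burnt (F count now 1)
Step 11: +0 fires, +1 burnt (F count now 0)
Fire out after step 11
Initially T: 21, now '.': 29
Total burnt (originally-T cells now '.'): 20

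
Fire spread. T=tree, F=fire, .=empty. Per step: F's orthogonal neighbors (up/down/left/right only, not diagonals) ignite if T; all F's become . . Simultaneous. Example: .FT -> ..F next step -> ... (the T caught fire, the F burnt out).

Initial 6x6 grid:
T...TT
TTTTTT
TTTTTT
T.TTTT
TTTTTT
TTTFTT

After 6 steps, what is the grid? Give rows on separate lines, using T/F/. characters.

Step 1: 3 trees catch fire, 1 burn out
  T...TT
  TTTTTT
  TTTTTT
  T.TTTT
  TTTFTT
  TTF.FT
Step 2: 5 trees catch fire, 3 burn out
  T...TT
  TTTTTT
  TTTTTT
  T.TFTT
  TTF.FT
  TF...F
Step 3: 6 trees catch fire, 5 burn out
  T...TT
  TTTTTT
  TTTFTT
  T.F.FT
  TF...F
  F.....
Step 4: 5 trees catch fire, 6 burn out
  T...TT
  TTTFTT
  TTF.FT
  T....F
  F.....
  ......
Step 5: 5 trees catch fire, 5 burn out
  T...TT
  TTF.FT
  TF...F
  F.....
  ......
  ......
Step 6: 4 trees catch fire, 5 burn out
  T...FT
  TF...F
  F.....
  ......
  ......
  ......

T...FT
TF...F
F.....
......
......
......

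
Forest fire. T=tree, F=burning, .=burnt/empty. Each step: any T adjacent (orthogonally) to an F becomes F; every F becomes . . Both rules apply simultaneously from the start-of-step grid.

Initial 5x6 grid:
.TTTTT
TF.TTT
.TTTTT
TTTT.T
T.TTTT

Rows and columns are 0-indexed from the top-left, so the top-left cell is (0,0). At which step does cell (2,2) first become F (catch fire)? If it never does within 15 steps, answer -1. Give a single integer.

Step 1: cell (2,2)='T' (+3 fires, +1 burnt)
Step 2: cell (2,2)='F' (+3 fires, +3 burnt)
  -> target ignites at step 2
Step 3: cell (2,2)='.' (+4 fires, +3 burnt)
Step 4: cell (2,2)='.' (+6 fires, +4 burnt)
Step 5: cell (2,2)='.' (+4 fires, +6 burnt)
Step 6: cell (2,2)='.' (+3 fires, +4 burnt)
Step 7: cell (2,2)='.' (+1 fires, +3 burnt)
Step 8: cell (2,2)='.' (+0 fires, +1 burnt)
  fire out at step 8

2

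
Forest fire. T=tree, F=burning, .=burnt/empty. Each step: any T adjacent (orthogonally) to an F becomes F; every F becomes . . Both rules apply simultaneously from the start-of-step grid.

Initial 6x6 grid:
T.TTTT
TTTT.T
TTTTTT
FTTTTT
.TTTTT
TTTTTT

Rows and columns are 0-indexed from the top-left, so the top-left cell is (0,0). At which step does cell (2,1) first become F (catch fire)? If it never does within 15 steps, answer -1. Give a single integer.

Step 1: cell (2,1)='T' (+2 fires, +1 burnt)
Step 2: cell (2,1)='F' (+4 fires, +2 burnt)
  -> target ignites at step 2
Step 3: cell (2,1)='.' (+6 fires, +4 burnt)
Step 4: cell (2,1)='.' (+6 fires, +6 burnt)
Step 5: cell (2,1)='.' (+6 fires, +6 burnt)
Step 6: cell (2,1)='.' (+4 fires, +6 burnt)
Step 7: cell (2,1)='.' (+3 fires, +4 burnt)
Step 8: cell (2,1)='.' (+1 fires, +3 burnt)
Step 9: cell (2,1)='.' (+0 fires, +1 burnt)
  fire out at step 9

2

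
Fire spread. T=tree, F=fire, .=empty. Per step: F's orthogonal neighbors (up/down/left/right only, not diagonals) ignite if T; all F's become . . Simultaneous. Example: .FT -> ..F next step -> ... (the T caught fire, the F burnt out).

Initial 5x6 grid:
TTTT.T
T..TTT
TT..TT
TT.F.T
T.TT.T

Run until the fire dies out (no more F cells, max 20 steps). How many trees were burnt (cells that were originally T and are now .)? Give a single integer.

Step 1: +1 fires, +1 burnt (F count now 1)
Step 2: +1 fires, +1 burnt (F count now 1)
Step 3: +0 fires, +1 burnt (F count now 0)
Fire out after step 3
Initially T: 20, now '.': 12
Total burnt (originally-T cells now '.'): 2

Answer: 2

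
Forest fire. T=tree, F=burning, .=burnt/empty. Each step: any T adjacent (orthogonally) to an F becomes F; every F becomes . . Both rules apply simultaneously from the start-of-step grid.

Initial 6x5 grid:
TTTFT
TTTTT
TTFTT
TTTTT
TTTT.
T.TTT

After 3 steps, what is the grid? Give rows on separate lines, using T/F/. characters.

Step 1: 7 trees catch fire, 2 burn out
  TTF.F
  TTFFT
  TF.FT
  TTFTT
  TTTT.
  T.TTT
Step 2: 8 trees catch fire, 7 burn out
  TF...
  TF..F
  F...F
  TF.FT
  TTFT.
  T.TTT
Step 3: 7 trees catch fire, 8 burn out
  F....
  F....
  .....
  F...F
  TF.F.
  T.FTT

F....
F....
.....
F...F
TF.F.
T.FTT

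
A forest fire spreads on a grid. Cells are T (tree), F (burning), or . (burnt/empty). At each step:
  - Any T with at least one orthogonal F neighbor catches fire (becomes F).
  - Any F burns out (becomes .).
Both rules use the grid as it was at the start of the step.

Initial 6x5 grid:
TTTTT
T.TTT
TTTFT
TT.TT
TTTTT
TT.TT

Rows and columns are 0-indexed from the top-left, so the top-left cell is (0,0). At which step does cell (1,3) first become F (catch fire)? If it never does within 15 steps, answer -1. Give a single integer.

Step 1: cell (1,3)='F' (+4 fires, +1 burnt)
  -> target ignites at step 1
Step 2: cell (1,3)='.' (+6 fires, +4 burnt)
Step 3: cell (1,3)='.' (+7 fires, +6 burnt)
Step 4: cell (1,3)='.' (+5 fires, +7 burnt)
Step 5: cell (1,3)='.' (+3 fires, +5 burnt)
Step 6: cell (1,3)='.' (+1 fires, +3 burnt)
Step 7: cell (1,3)='.' (+0 fires, +1 burnt)
  fire out at step 7

1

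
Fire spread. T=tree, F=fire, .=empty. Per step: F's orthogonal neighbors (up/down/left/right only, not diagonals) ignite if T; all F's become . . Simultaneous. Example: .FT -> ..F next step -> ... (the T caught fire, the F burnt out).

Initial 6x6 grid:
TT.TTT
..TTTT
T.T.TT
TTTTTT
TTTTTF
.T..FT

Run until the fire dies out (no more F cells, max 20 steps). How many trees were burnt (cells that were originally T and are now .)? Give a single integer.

Answer: 24

Derivation:
Step 1: +3 fires, +2 burnt (F count now 3)
Step 2: +3 fires, +3 burnt (F count now 3)
Step 3: +4 fires, +3 burnt (F count now 4)
Step 4: +4 fires, +4 burnt (F count now 4)
Step 5: +6 fires, +4 burnt (F count now 6)
Step 6: +3 fires, +6 burnt (F count now 3)
Step 7: +1 fires, +3 burnt (F count now 1)
Step 8: +0 fires, +1 burnt (F count now 0)
Fire out after step 8
Initially T: 26, now '.': 34
Total burnt (originally-T cells now '.'): 24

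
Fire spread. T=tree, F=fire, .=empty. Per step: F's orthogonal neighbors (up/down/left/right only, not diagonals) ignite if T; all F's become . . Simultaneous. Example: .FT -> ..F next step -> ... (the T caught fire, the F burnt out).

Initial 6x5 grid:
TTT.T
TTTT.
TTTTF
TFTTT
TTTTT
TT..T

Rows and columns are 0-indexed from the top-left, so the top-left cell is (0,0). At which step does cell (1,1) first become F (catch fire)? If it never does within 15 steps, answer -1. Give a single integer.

Step 1: cell (1,1)='T' (+6 fires, +2 burnt)
Step 2: cell (1,1)='F' (+9 fires, +6 burnt)
  -> target ignites at step 2
Step 3: cell (1,1)='.' (+6 fires, +9 burnt)
Step 4: cell (1,1)='.' (+2 fires, +6 burnt)
Step 5: cell (1,1)='.' (+0 fires, +2 burnt)
  fire out at step 5

2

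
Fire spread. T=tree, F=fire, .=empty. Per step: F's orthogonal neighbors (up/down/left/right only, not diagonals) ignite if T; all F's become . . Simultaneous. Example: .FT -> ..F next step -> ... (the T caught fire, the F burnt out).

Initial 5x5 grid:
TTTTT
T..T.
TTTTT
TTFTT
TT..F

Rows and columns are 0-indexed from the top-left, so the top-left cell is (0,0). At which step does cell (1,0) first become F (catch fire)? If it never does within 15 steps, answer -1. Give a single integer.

Step 1: cell (1,0)='T' (+4 fires, +2 burnt)
Step 2: cell (1,0)='T' (+5 fires, +4 burnt)
Step 3: cell (1,0)='T' (+3 fires, +5 burnt)
Step 4: cell (1,0)='F' (+2 fires, +3 burnt)
  -> target ignites at step 4
Step 5: cell (1,0)='.' (+3 fires, +2 burnt)
Step 6: cell (1,0)='.' (+1 fires, +3 burnt)
Step 7: cell (1,0)='.' (+0 fires, +1 burnt)
  fire out at step 7

4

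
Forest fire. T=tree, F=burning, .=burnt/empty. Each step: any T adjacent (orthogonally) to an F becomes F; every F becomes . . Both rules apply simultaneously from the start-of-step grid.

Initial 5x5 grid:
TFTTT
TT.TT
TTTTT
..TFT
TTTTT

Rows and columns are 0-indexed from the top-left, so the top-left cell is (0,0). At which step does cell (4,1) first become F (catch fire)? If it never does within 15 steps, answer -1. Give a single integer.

Step 1: cell (4,1)='T' (+7 fires, +2 burnt)
Step 2: cell (4,1)='T' (+8 fires, +7 burnt)
Step 3: cell (4,1)='F' (+4 fires, +8 burnt)
  -> target ignites at step 3
Step 4: cell (4,1)='.' (+1 fires, +4 burnt)
Step 5: cell (4,1)='.' (+0 fires, +1 burnt)
  fire out at step 5

3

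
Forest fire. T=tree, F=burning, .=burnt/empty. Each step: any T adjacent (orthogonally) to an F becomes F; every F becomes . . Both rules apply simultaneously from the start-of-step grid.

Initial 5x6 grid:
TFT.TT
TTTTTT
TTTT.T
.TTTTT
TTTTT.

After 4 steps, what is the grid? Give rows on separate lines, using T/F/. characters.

Step 1: 3 trees catch fire, 1 burn out
  F.F.TT
  TFTTTT
  TTTT.T
  .TTTTT
  TTTTT.
Step 2: 3 trees catch fire, 3 burn out
  ....TT
  F.FTTT
  TFTT.T
  .TTTTT
  TTTTT.
Step 3: 4 trees catch fire, 3 burn out
  ....TT
  ...FTT
  F.FT.T
  .FTTTT
  TTTTT.
Step 4: 4 trees catch fire, 4 burn out
  ....TT
  ....FT
  ...F.T
  ..FTTT
  TFTTT.

....TT
....FT
...F.T
..FTTT
TFTTT.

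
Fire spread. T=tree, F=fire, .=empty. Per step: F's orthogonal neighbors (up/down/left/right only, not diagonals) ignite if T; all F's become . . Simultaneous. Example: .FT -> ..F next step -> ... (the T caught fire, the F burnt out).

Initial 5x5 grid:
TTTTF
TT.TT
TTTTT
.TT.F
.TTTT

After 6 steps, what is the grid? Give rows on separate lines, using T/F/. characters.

Step 1: 4 trees catch fire, 2 burn out
  TTTF.
  TT.TF
  TTTTF
  .TT..
  .TTTF
Step 2: 4 trees catch fire, 4 burn out
  TTF..
  TT.F.
  TTTF.
  .TT..
  .TTF.
Step 3: 3 trees catch fire, 4 burn out
  TF...
  TT...
  TTF..
  .TT..
  .TF..
Step 4: 5 trees catch fire, 3 burn out
  F....
  TF...
  TF...
  .TF..
  .F...
Step 5: 3 trees catch fire, 5 burn out
  .....
  F....
  F....
  .F...
  .....
Step 6: 0 trees catch fire, 3 burn out
  .....
  .....
  .....
  .....
  .....

.....
.....
.....
.....
.....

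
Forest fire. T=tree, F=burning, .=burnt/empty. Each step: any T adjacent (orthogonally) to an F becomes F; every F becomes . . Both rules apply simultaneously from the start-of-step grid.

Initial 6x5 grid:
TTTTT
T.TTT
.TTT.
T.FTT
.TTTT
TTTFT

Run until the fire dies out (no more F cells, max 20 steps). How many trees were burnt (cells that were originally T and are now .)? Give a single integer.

Step 1: +6 fires, +2 burnt (F count now 6)
Step 2: +7 fires, +6 burnt (F count now 7)
Step 3: +3 fires, +7 burnt (F count now 3)
Step 4: +3 fires, +3 burnt (F count now 3)
Step 5: +2 fires, +3 burnt (F count now 2)
Step 6: +1 fires, +2 burnt (F count now 1)
Step 7: +0 fires, +1 burnt (F count now 0)
Fire out after step 7
Initially T: 23, now '.': 29
Total burnt (originally-T cells now '.'): 22

Answer: 22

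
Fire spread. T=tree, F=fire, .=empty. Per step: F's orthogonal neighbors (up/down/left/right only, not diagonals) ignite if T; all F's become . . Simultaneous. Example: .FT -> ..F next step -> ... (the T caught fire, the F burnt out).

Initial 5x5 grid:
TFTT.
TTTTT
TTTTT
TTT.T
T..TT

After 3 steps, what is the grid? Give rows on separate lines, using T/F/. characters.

Step 1: 3 trees catch fire, 1 burn out
  F.FT.
  TFTTT
  TTTTT
  TTT.T
  T..TT
Step 2: 4 trees catch fire, 3 burn out
  ...F.
  F.FTT
  TFTTT
  TTT.T
  T..TT
Step 3: 4 trees catch fire, 4 burn out
  .....
  ...FT
  F.FTT
  TFT.T
  T..TT

.....
...FT
F.FTT
TFT.T
T..TT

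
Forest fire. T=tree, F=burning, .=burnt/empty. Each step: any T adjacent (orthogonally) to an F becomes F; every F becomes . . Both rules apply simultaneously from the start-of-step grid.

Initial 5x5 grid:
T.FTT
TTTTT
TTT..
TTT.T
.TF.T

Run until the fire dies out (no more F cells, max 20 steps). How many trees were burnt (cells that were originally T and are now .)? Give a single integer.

Step 1: +4 fires, +2 burnt (F count now 4)
Step 2: +5 fires, +4 burnt (F count now 5)
Step 3: +4 fires, +5 burnt (F count now 4)
Step 4: +2 fires, +4 burnt (F count now 2)
Step 5: +0 fires, +2 burnt (F count now 0)
Fire out after step 5
Initially T: 17, now '.': 23
Total burnt (originally-T cells now '.'): 15

Answer: 15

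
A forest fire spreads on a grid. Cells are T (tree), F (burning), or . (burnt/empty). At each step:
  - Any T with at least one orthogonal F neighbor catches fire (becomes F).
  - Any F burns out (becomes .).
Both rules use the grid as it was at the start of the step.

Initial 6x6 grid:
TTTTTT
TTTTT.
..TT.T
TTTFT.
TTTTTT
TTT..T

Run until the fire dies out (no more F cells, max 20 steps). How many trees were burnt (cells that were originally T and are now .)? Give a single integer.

Answer: 27

Derivation:
Step 1: +4 fires, +1 burnt (F count now 4)
Step 2: +5 fires, +4 burnt (F count now 5)
Step 3: +7 fires, +5 burnt (F count now 7)
Step 4: +6 fires, +7 burnt (F count now 6)
Step 5: +4 fires, +6 burnt (F count now 4)
Step 6: +1 fires, +4 burnt (F count now 1)
Step 7: +0 fires, +1 burnt (F count now 0)
Fire out after step 7
Initially T: 28, now '.': 35
Total burnt (originally-T cells now '.'): 27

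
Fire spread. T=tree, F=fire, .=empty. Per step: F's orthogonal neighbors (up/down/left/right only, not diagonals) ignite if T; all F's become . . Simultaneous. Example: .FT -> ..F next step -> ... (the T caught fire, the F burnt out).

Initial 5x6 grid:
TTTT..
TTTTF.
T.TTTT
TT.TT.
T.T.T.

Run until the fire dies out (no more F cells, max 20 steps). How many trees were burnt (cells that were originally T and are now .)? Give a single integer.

Step 1: +2 fires, +1 burnt (F count now 2)
Step 2: +5 fires, +2 burnt (F count now 5)
Step 3: +5 fires, +5 burnt (F count now 5)
Step 4: +2 fires, +5 burnt (F count now 2)
Step 5: +2 fires, +2 burnt (F count now 2)
Step 6: +1 fires, +2 burnt (F count now 1)
Step 7: +2 fires, +1 burnt (F count now 2)
Step 8: +0 fires, +2 burnt (F count now 0)
Fire out after step 8
Initially T: 20, now '.': 29
Total burnt (originally-T cells now '.'): 19

Answer: 19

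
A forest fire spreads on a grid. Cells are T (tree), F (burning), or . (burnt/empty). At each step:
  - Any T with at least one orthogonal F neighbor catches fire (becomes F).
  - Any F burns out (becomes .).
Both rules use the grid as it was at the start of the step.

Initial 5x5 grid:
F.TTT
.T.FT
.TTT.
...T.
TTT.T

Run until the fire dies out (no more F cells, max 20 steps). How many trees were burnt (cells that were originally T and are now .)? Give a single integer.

Step 1: +3 fires, +2 burnt (F count now 3)
Step 2: +4 fires, +3 burnt (F count now 4)
Step 3: +1 fires, +4 burnt (F count now 1)
Step 4: +1 fires, +1 burnt (F count now 1)
Step 5: +0 fires, +1 burnt (F count now 0)
Fire out after step 5
Initially T: 13, now '.': 21
Total burnt (originally-T cells now '.'): 9

Answer: 9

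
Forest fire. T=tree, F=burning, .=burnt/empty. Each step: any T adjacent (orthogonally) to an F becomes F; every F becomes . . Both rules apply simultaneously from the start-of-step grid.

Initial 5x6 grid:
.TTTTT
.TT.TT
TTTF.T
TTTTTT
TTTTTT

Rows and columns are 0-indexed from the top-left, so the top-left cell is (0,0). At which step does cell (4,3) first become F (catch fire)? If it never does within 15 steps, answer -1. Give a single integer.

Step 1: cell (4,3)='T' (+2 fires, +1 burnt)
Step 2: cell (4,3)='F' (+5 fires, +2 burnt)
  -> target ignites at step 2
Step 3: cell (4,3)='.' (+7 fires, +5 burnt)
Step 4: cell (4,3)='.' (+6 fires, +7 burnt)
Step 5: cell (4,3)='.' (+3 fires, +6 burnt)
Step 6: cell (4,3)='.' (+2 fires, +3 burnt)
Step 7: cell (4,3)='.' (+0 fires, +2 burnt)
  fire out at step 7

2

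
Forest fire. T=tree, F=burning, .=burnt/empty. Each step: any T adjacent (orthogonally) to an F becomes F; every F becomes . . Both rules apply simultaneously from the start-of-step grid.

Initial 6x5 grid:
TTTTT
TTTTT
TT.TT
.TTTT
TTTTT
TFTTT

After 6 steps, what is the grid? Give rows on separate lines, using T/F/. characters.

Step 1: 3 trees catch fire, 1 burn out
  TTTTT
  TTTTT
  TT.TT
  .TTTT
  TFTTT
  F.FTT
Step 2: 4 trees catch fire, 3 burn out
  TTTTT
  TTTTT
  TT.TT
  .FTTT
  F.FTT
  ...FT
Step 3: 4 trees catch fire, 4 burn out
  TTTTT
  TTTTT
  TF.TT
  ..FTT
  ...FT
  ....F
Step 4: 4 trees catch fire, 4 burn out
  TTTTT
  TFTTT
  F..TT
  ...FT
  ....F
  .....
Step 5: 5 trees catch fire, 4 burn out
  TFTTT
  F.FTT
  ...FT
  ....F
  .....
  .....
Step 6: 4 trees catch fire, 5 burn out
  F.FTT
  ...FT
  ....F
  .....
  .....
  .....

F.FTT
...FT
....F
.....
.....
.....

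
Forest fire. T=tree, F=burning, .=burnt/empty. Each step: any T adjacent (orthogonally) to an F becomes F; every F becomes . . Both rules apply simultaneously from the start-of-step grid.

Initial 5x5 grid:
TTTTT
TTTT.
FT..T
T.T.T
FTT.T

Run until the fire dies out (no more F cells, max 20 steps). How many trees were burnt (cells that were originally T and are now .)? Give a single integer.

Step 1: +4 fires, +2 burnt (F count now 4)
Step 2: +3 fires, +4 burnt (F count now 3)
Step 3: +3 fires, +3 burnt (F count now 3)
Step 4: +2 fires, +3 burnt (F count now 2)
Step 5: +1 fires, +2 burnt (F count now 1)
Step 6: +1 fires, +1 burnt (F count now 1)
Step 7: +0 fires, +1 burnt (F count now 0)
Fire out after step 7
Initially T: 17, now '.': 22
Total burnt (originally-T cells now '.'): 14

Answer: 14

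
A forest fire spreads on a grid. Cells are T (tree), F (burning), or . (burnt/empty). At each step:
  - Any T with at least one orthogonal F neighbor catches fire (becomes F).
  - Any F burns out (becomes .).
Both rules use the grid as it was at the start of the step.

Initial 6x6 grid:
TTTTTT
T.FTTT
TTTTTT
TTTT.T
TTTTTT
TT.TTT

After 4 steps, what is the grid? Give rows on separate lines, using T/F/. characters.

Step 1: 3 trees catch fire, 1 burn out
  TTFTTT
  T..FTT
  TTFTTT
  TTTT.T
  TTTTTT
  TT.TTT
Step 2: 6 trees catch fire, 3 burn out
  TF.FTT
  T...FT
  TF.FTT
  TTFT.T
  TTTTTT
  TT.TTT
Step 3: 8 trees catch fire, 6 burn out
  F...FT
  T....F
  F...FT
  TF.F.T
  TTFTTT
  TT.TTT
Step 4: 6 trees catch fire, 8 burn out
  .....F
  F.....
  .....F
  F....T
  TF.FTT
  TT.TTT

.....F
F.....
.....F
F....T
TF.FTT
TT.TTT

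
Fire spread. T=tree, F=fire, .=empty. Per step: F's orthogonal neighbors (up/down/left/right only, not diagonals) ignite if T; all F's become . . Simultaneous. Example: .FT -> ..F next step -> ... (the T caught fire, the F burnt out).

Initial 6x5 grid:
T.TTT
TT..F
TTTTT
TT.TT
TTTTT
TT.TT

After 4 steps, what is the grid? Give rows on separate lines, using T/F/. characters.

Step 1: 2 trees catch fire, 1 burn out
  T.TTF
  TT...
  TTTTF
  TT.TT
  TTTTT
  TT.TT
Step 2: 3 trees catch fire, 2 burn out
  T.TF.
  TT...
  TTTF.
  TT.TF
  TTTTT
  TT.TT
Step 3: 4 trees catch fire, 3 burn out
  T.F..
  TT...
  TTF..
  TT.F.
  TTTTF
  TT.TT
Step 4: 3 trees catch fire, 4 burn out
  T....
  TT...
  TF...
  TT...
  TTTF.
  TT.TF

T....
TT...
TF...
TT...
TTTF.
TT.TF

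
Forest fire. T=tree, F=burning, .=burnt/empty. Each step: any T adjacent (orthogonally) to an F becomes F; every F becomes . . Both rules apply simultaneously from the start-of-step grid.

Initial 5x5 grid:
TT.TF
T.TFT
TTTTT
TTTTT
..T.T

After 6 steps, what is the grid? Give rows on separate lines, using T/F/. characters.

Step 1: 4 trees catch fire, 2 burn out
  TT.F.
  T.F.F
  TTTFT
  TTTTT
  ..T.T
Step 2: 3 trees catch fire, 4 burn out
  TT...
  T....
  TTF.F
  TTTFT
  ..T.T
Step 3: 3 trees catch fire, 3 burn out
  TT...
  T....
  TF...
  TTF.F
  ..T.T
Step 4: 4 trees catch fire, 3 burn out
  TT...
  T....
  F....
  TF...
  ..F.F
Step 5: 2 trees catch fire, 4 burn out
  TT...
  F....
  .....
  F....
  .....
Step 6: 1 trees catch fire, 2 burn out
  FT...
  .....
  .....
  .....
  .....

FT...
.....
.....
.....
.....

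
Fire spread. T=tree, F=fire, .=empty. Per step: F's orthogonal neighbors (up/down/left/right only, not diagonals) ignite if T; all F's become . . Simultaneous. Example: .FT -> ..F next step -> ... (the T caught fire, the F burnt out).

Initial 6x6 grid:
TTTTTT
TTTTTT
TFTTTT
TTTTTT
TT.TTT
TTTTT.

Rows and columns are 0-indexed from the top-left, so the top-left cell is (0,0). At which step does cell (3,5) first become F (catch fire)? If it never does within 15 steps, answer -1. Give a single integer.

Step 1: cell (3,5)='T' (+4 fires, +1 burnt)
Step 2: cell (3,5)='T' (+7 fires, +4 burnt)
Step 3: cell (3,5)='T' (+7 fires, +7 burnt)
Step 4: cell (3,5)='T' (+7 fires, +7 burnt)
Step 5: cell (3,5)='F' (+5 fires, +7 burnt)
  -> target ignites at step 5
Step 6: cell (3,5)='.' (+3 fires, +5 burnt)
Step 7: cell (3,5)='.' (+0 fires, +3 burnt)
  fire out at step 7

5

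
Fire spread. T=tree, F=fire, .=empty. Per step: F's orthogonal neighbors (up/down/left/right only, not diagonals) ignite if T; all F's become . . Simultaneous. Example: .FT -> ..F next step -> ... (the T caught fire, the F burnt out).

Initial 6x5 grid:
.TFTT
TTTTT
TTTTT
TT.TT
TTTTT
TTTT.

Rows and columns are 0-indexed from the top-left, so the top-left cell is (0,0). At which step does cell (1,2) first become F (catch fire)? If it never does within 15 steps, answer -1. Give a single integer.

Step 1: cell (1,2)='F' (+3 fires, +1 burnt)
  -> target ignites at step 1
Step 2: cell (1,2)='.' (+4 fires, +3 burnt)
Step 3: cell (1,2)='.' (+4 fires, +4 burnt)
Step 4: cell (1,2)='.' (+4 fires, +4 burnt)
Step 5: cell (1,2)='.' (+4 fires, +4 burnt)
Step 6: cell (1,2)='.' (+5 fires, +4 burnt)
Step 7: cell (1,2)='.' (+2 fires, +5 burnt)
Step 8: cell (1,2)='.' (+0 fires, +2 burnt)
  fire out at step 8

1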